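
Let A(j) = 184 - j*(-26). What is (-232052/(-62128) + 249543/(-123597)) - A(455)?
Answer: -2562231648619/213300956 ≈ -12012.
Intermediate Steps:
A(j) = 184 + 26*j (A(j) = 184 - (-26)*j = 184 + 26*j)
(-232052/(-62128) + 249543/(-123597)) - A(455) = (-232052/(-62128) + 249543/(-123597)) - (184 + 26*455) = (-232052*(-1/62128) + 249543*(-1/123597)) - (184 + 11830) = (58013/15532 - 27727/13733) - 1*12014 = 366036765/213300956 - 12014 = -2562231648619/213300956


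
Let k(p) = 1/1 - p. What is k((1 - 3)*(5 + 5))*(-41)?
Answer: -861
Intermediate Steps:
k(p) = 1 - p
k((1 - 3)*(5 + 5))*(-41) = (1 - (1 - 3)*(5 + 5))*(-41) = (1 - (-2)*10)*(-41) = (1 - 1*(-20))*(-41) = (1 + 20)*(-41) = 21*(-41) = -861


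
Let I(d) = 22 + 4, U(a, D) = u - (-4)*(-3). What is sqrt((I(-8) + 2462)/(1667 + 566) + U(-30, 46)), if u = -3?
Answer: I*sqrt(69238631)/2233 ≈ 3.7264*I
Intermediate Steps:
U(a, D) = -15 (U(a, D) = -3 - (-4)*(-3) = -3 - 1*12 = -3 - 12 = -15)
I(d) = 26
sqrt((I(-8) + 2462)/(1667 + 566) + U(-30, 46)) = sqrt((26 + 2462)/(1667 + 566) - 15) = sqrt(2488/2233 - 15) = sqrt(-31007/2233) = I*sqrt(69238631)/2233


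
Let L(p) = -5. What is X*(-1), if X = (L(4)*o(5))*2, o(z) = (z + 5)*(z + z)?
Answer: 1000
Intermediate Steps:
o(z) = 2*z*(5 + z) (o(z) = (5 + z)*(2*z) = 2*z*(5 + z))
X = -1000 (X = -10*5*(5 + 5)*2 = -10*5*10*2 = -5*100*2 = -500*2 = -1000)
X*(-1) = -1000*(-1) = 1000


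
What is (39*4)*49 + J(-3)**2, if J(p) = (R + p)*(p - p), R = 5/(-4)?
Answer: 7644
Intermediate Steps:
R = -5/4 (R = 5*(-1/4) = -5/4 ≈ -1.2500)
J(p) = 0 (J(p) = (-5/4 + p)*(p - p) = (-5/4 + p)*0 = 0)
(39*4)*49 + J(-3)**2 = (39*4)*49 + 0**2 = 156*49 + 0 = 7644 + 0 = 7644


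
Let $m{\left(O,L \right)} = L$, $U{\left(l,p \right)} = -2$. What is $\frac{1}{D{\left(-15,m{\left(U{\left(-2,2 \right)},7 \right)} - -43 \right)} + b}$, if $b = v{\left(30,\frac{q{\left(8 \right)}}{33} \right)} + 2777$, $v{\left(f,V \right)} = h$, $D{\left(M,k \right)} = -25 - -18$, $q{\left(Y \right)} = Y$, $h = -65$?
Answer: $\frac{1}{2705} \approx 0.00036969$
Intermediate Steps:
$D{\left(M,k \right)} = -7$ ($D{\left(M,k \right)} = -25 + 18 = -7$)
$v{\left(f,V \right)} = -65$
$b = 2712$ ($b = -65 + 2777 = 2712$)
$\frac{1}{D{\left(-15,m{\left(U{\left(-2,2 \right)},7 \right)} - -43 \right)} + b} = \frac{1}{-7 + 2712} = \frac{1}{2705}$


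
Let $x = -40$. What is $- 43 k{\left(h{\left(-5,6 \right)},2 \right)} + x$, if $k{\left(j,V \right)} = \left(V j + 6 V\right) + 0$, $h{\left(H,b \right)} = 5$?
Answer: $-986$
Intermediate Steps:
$k{\left(j,V \right)} = 6 V + V j$ ($k{\left(j,V \right)} = \left(6 V + V j\right) + 0 = 6 V + V j$)
$- 43 k{\left(h{\left(-5,6 \right)},2 \right)} + x = - 43 \cdot 2 \left(6 + 5\right) - 40 = - 43 \cdot 2 \cdot 11 - 40 = \left(-43\right) 22 - 40 = -946 - 40 = -986$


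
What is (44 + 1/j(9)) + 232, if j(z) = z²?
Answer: 22357/81 ≈ 276.01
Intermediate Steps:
(44 + 1/j(9)) + 232 = (44 + 1/(9²)) + 232 = (44 + 1/81) + 232 = 3565/81 + 232 = 22357/81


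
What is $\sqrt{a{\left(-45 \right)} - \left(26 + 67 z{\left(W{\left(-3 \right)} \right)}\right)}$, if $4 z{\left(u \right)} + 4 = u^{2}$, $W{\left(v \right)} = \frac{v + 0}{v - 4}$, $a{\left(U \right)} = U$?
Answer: $\frac{i \sqrt{1387}}{14} \approx 2.6602 i$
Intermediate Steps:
$W{\left(v \right)} = \frac{v}{-4 + v}$
$z{\left(u \right)} = -1 + \frac{u^{2}}{4}$
$\sqrt{a{\left(-45 \right)} - \left(26 + 67 z{\left(W{\left(-3 \right)} \right)}\right)} = \sqrt{-45 - \left(26 + 67 \left(-1 + \frac{\left(- \frac{3}{-4 - 3}\right)^{2}}{4}\right)\right)} = \sqrt{-45 - \left(26 + 67 \left(-1 + \frac{\left(- \frac{3}{-7}\right)^{2}}{4}\right)\right)} = \sqrt{-45 - \left(26 + 67 \left(-1 + \frac{\left(\left(-3\right) \left(- \frac{1}{7}\right)\right)^{2}}{4}\right)\right)} = \sqrt{-45 - \left(26 + 67 \left(-1 + \frac{\left(\frac{3}{7}\right)^{2}}{4}\right)\right)} = \sqrt{-45 - \left(26 + 67 \left(-1 + \frac{1}{4} \cdot \frac{9}{49}\right)\right)} = \sqrt{-45 - \left(26 + 67 \left(-1 + \frac{9}{196}\right)\right)} = \sqrt{-45 - - \frac{7433}{196}} = \sqrt{-45 + \left(-26 + \frac{12529}{196}\right)} = \sqrt{-45 + \frac{7433}{196}} = \sqrt{- \frac{1387}{196}} = \frac{i \sqrt{1387}}{14}$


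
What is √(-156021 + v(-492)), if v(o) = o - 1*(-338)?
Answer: 5*I*√6247 ≈ 395.19*I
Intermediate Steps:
v(o) = 338 + o (v(o) = o + 338 = 338 + o)
√(-156021 + v(-492)) = √(-156021 + (338 - 492)) = √(-156021 - 154) = √(-156175) = 5*I*√6247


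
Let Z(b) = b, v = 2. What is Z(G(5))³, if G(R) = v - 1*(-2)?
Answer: 64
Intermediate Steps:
G(R) = 4 (G(R) = 2 - 1*(-2) = 2 + 2 = 4)
Z(G(5))³ = 4³ = 64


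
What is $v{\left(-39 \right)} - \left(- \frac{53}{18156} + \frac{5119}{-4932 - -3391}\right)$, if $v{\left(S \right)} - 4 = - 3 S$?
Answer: $\frac{3478408153}{27978396} \approx 124.32$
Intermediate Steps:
$v{\left(S \right)} = 4 - 3 S$
$v{\left(-39 \right)} - \left(- \frac{53}{18156} + \frac{5119}{-4932 - -3391}\right) = \left(4 - -117\right) - \left(- \frac{53}{18156} + \frac{5119}{-4932 - -3391}\right) = \left(4 + 117\right) - \left(- \frac{53}{18156} + \frac{5119}{-4932 + 3391}\right) = 121 - \left(- \frac{53}{18156} + \frac{5119}{-1541}\right) = 121 + \left(\left(-5119\right) \left(- \frac{1}{1541}\right) + \frac{53}{18156}\right) = 121 + \left(\frac{5119}{1541} + \frac{53}{18156}\right) = 121 + \frac{93022237}{27978396} = \frac{3478408153}{27978396}$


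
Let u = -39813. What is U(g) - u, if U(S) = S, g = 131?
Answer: 39944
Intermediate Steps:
U(g) - u = 131 - 1*(-39813) = 131 + 39813 = 39944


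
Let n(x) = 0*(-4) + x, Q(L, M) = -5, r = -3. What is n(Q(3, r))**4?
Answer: 625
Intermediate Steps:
n(x) = x (n(x) = 0 + x = x)
n(Q(3, r))**4 = (-5)**4 = 625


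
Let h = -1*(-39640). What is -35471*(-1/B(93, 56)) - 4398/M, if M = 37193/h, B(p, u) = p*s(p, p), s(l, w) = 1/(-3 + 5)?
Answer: -13574769154/3458949 ≈ -3924.5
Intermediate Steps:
s(l, w) = ½ (s(l, w) = 1/2 = ½)
B(p, u) = p/2 (B(p, u) = p*(½) = p/2)
h = 39640
M = 37193/39640 ≈ 0.93827
-35471*(-1/B(93, 56)) - 4398/M = -35471/((-93/2)) - 4398/37193/39640 = -35471/((-1*93/2)) - 4398*39640/37193 = -35471/(-93/2) - 174336720/37193 = -35471*(-2/93) - 174336720/37193 = 70942/93 - 174336720/37193 = -13574769154/3458949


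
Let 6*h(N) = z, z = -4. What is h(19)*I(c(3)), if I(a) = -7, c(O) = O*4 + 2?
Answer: 14/3 ≈ 4.6667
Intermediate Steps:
c(O) = 2 + 4*O (c(O) = 4*O + 2 = 2 + 4*O)
h(N) = -⅔ (h(N) = (⅙)*(-4) = -⅔)
h(19)*I(c(3)) = -⅔*(-7) = 14/3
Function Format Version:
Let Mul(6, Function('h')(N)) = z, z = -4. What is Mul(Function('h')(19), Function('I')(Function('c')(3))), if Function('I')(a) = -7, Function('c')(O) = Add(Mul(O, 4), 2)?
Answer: Rational(14, 3) ≈ 4.6667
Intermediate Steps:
Function('c')(O) = Add(2, Mul(4, O)) (Function('c')(O) = Add(Mul(4, O), 2) = Add(2, Mul(4, O)))
Function('h')(N) = Rational(-2, 3) (Function('h')(N) = Mul(Rational(1, 6), -4) = Rational(-2, 3))
Mul(Function('h')(19), Function('I')(Function('c')(3))) = Mul(Rational(-2, 3), -7) = Rational(14, 3)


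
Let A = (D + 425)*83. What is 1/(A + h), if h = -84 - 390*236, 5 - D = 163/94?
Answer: -94/5318325 ≈ -1.7675e-5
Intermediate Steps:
D = 307/94 (D = 5 - 163/94 = 307/94 ≈ 3.2660)
A = 3341331/94 (A = (307/94 + 425)*83 = (40257/94)*83 = 3341331/94 ≈ 35546.)
h = -92124 (h = -84 - 92040 = -92124)
1/(A + h) = 1/(3341331/94 - 92124) = 1/(-5318325/94) = -94/5318325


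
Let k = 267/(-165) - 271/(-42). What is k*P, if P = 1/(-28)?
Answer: -11167/64680 ≈ -0.17265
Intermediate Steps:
P = -1/28 ≈ -0.035714
k = 11167/2310 (k = 267*(-1/165) - 271*(-1/42) = -89/55 + 271/42 = 11167/2310 ≈ 4.8342)
k*P = (11167/2310)*(-1/28) = -11167/64680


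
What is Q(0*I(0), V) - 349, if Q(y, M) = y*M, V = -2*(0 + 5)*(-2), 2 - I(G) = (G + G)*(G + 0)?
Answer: -349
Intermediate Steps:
I(G) = 2 - 2*G**2 (I(G) = 2 - (G + G)*(G + 0) = 2 - 2*G*G = 2 - 2*G**2)
V = 20 (V = -2*5*(-2) = -10*(-2) = 20)
Q(y, M) = M*y
Q(0*I(0), V) - 349 = 20*(0*(2 - 2*0**2)) - 349 = 20*(0*(2 - 2*0)) - 349 = 20*(0*(2 + 0)) - 349 = 20*(0*2) - 349 = 20*0 - 349 = 0 - 349 = -349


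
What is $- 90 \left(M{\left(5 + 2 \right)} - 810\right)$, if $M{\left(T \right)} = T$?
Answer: $72270$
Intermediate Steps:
$- 90 \left(M{\left(5 + 2 \right)} - 810\right) = - 90 \left(\left(5 + 2\right) - 810\right) = - 90 \left(7 - 810\right) = \left(-90\right) \left(-803\right) = 72270$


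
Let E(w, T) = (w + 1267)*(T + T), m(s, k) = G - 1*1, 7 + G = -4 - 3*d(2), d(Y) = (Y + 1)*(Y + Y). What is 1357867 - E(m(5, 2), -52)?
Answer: 1484643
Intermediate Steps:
d(Y) = 2*Y*(1 + Y) (d(Y) = (1 + Y)*(2*Y) = 2*Y*(1 + Y))
G = -47 (G = -7 + (-4 - 6*2*(1 + 2)) = -7 + (-4 - 6*2*3) = -7 + (-4 - 3*12) = -7 + (-4 - 36) = -7 - 40 = -47)
m(s, k) = -48 (m(s, k) = -47 - 1*1 = -47 - 1 = -48)
E(w, T) = 2*T*(1267 + w) (E(w, T) = (1267 + w)*(2*T) = 2*T*(1267 + w))
1357867 - E(m(5, 2), -52) = 1357867 - 2*(-52)*(1267 - 48) = 1357867 - 2*(-52)*1219 = 1357867 - 1*(-126776) = 1357867 + 126776 = 1484643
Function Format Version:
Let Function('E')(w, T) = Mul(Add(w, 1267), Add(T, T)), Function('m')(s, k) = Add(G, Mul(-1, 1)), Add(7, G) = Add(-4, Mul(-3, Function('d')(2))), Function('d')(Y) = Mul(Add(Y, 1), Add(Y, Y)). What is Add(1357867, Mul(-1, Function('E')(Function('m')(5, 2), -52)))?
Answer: 1484643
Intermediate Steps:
Function('d')(Y) = Mul(2, Y, Add(1, Y)) (Function('d')(Y) = Mul(Add(1, Y), Mul(2, Y)) = Mul(2, Y, Add(1, Y)))
G = -47 (G = Add(-7, Add(-4, Mul(-3, Mul(2, 2, Add(1, 2))))) = Add(-7, Add(-4, Mul(-3, Mul(2, 2, 3)))) = Add(-7, Add(-4, Mul(-3, 12))) = Add(-7, Add(-4, -36)) = Add(-7, -40) = -47)
Function('m')(s, k) = -48 (Function('m')(s, k) = Add(-47, Mul(-1, 1)) = Add(-47, -1) = -48)
Function('E')(w, T) = Mul(2, T, Add(1267, w)) (Function('E')(w, T) = Mul(Add(1267, w), Mul(2, T)) = Mul(2, T, Add(1267, w)))
Add(1357867, Mul(-1, Function('E')(Function('m')(5, 2), -52))) = Add(1357867, Mul(-1, Mul(2, -52, Add(1267, -48)))) = Add(1357867, Mul(-1, Mul(2, -52, 1219))) = Add(1357867, Mul(-1, -126776)) = Add(1357867, 126776) = 1484643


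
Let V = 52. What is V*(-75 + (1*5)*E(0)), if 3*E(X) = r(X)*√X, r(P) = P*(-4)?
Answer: -3900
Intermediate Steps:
r(P) = -4*P
E(X) = -4*X^(3/2)/3 (E(X) = ((-4*X)*√X)/3 = (-4*X^(3/2))/3 = -4*X^(3/2)/3)
V*(-75 + (1*5)*E(0)) = 52*(-75 + (1*5)*(-4*0^(3/2)/3)) = 52*(-75 + 5*(-4/3*0)) = 52*(-75 + 5*0) = 52*(-75 + 0) = 52*(-75) = -3900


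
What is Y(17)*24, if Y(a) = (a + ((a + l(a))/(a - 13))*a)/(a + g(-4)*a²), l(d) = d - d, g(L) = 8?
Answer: 126/137 ≈ 0.91971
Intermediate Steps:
l(d) = 0
Y(a) = (a + a²/(-13 + a))/(a + 8*a²) (Y(a) = (a + ((a + 0)/(a - 13))*a)/(a + 8*a²) = (a + (a/(-13 + a))*a)/(a + 8*a²) = (a + a²/(-13 + a))/(a + 8*a²))
Y(17)*24 = ((-13 + 2*17)/(-13 - 103*17 + 8*17²))*24 = ((-13 + 34)/(-13 - 1751 + 8*289))*24 = (21/(-13 - 1751 + 2312))*24 = (21/548)*24 = 126/137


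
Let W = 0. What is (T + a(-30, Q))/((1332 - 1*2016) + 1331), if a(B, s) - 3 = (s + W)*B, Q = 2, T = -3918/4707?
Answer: -90739/1015143 ≈ -0.089385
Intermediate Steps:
T = -1306/1569 (T = -3918*1/4707 = -1306/1569 ≈ -0.83238)
a(B, s) = 3 + B*s (a(B, s) = 3 + (s + 0)*B = 3 + s*B = 3 + B*s)
(T + a(-30, Q))/((1332 - 1*2016) + 1331) = (-1306/1569 + (3 - 30*2))/((1332 - 1*2016) + 1331) = (-1306/1569 + (3 - 60))/((1332 - 2016) + 1331) = (-1306/1569 - 57)/(-684 + 1331) = -90739/1569/647 = -90739/1569*1/647 = -90739/1015143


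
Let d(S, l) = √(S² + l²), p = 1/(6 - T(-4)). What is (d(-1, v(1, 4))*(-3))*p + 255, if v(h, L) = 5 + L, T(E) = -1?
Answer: 255 - 3*√82/7 ≈ 251.12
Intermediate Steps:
p = ⅐ (p = 1/(6 - 1*(-1)) = 1/(6 + 1) = 1/7 = ⅐ ≈ 0.14286)
(d(-1, v(1, 4))*(-3))*p + 255 = (√((-1)² + (5 + 4)²)*(-3))*(⅐) + 255 = (√(1 + 9²)*(-3))*(⅐) + 255 = (√(1 + 81)*(-3))*(⅐) + 255 = (√82*(-3))*(⅐) + 255 = -3*√82*(⅐) + 255 = -3*√82/7 + 255 = 255 - 3*√82/7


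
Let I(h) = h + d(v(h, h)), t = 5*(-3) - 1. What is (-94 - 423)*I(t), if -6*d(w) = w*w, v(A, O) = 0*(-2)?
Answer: 8272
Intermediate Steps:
v(A, O) = 0
d(w) = -w²/6 (d(w) = -w*w/6 = -w²/6)
t = -16 (t = -15 - 1 = -16)
I(h) = h (I(h) = h - ⅙*0² = h - ⅙*0 = h + 0 = h)
(-94 - 423)*I(t) = (-94 - 423)*(-16) = -517*(-16) = 8272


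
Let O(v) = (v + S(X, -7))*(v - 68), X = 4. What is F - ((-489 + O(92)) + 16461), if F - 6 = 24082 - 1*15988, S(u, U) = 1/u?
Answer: -10086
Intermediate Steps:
O(v) = (-68 + v)*(¼ + v) (O(v) = (v + 1/4)*(v - 68) = (v + ¼)*(-68 + v) = (¼ + v)*(-68 + v) = (-68 + v)*(¼ + v))
F = 8100 (F = 6 + (24082 - 1*15988) = 6 + (24082 - 15988) = 6 + 8094 = 8100)
F - ((-489 + O(92)) + 16461) = 8100 - ((-489 + (-17 + 92² - 271/4*92)) + 16461) = 8100 - ((-489 + (-17 + 8464 - 6233)) + 16461) = 8100 - ((-489 + 2214) + 16461) = 8100 - (1725 + 16461) = 8100 - 1*18186 = 8100 - 18186 = -10086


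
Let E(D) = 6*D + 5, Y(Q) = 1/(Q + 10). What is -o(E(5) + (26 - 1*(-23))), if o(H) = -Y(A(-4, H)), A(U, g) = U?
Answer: ⅙ ≈ 0.16667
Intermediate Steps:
Y(Q) = 1/(10 + Q)
E(D) = 5 + 6*D
o(H) = -⅙ (o(H) = -1/(10 - 4) = -1/6 = -1*⅙ = -⅙)
-o(E(5) + (26 - 1*(-23))) = -1*(-⅙) = ⅙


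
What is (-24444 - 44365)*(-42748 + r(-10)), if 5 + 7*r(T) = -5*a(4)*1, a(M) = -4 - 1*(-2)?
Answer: 20589785879/7 ≈ 2.9414e+9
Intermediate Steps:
a(M) = -2 (a(M) = -4 + 2 = -2)
r(T) = 5/7 (r(T) = -5/7 + (-5*(-2)*1)/7 = -5/7 + (10*1)/7 = -5/7 + (1/7)*10 = -5/7 + 10/7 = 5/7)
(-24444 - 44365)*(-42748 + r(-10)) = (-24444 - 44365)*(-42748 + 5/7) = -68809*(-299231/7) = 20589785879/7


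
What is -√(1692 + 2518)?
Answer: -√4210 ≈ -64.885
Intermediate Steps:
-√(1692 + 2518) = -√4210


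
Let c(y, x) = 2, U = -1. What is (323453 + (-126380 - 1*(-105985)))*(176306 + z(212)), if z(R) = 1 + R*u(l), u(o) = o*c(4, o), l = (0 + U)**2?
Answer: 53559743398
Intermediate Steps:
l = 1 (l = (0 - 1)**2 = (-1)**2 = 1)
u(o) = 2*o (u(o) = o*2 = 2*o)
z(R) = 1 + 2*R (z(R) = 1 + R*(2*1) = 1 + R*2 = 1 + 2*R)
(323453 + (-126380 - 1*(-105985)))*(176306 + z(212)) = (323453 + (-126380 - 1*(-105985)))*(176306 + (1 + 2*212)) = (323453 + (-126380 + 105985))*(176306 + (1 + 424)) = (323453 - 20395)*(176306 + 425) = 303058*176731 = 53559743398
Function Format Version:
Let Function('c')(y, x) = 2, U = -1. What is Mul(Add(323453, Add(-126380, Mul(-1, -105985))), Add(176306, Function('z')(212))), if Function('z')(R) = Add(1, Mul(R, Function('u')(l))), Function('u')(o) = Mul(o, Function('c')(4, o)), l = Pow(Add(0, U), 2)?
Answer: 53559743398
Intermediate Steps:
l = 1 (l = Pow(Add(0, -1), 2) = Pow(-1, 2) = 1)
Function('u')(o) = Mul(2, o) (Function('u')(o) = Mul(o, 2) = Mul(2, o))
Function('z')(R) = Add(1, Mul(2, R)) (Function('z')(R) = Add(1, Mul(R, Mul(2, 1))) = Add(1, Mul(R, 2)) = Add(1, Mul(2, R)))
Mul(Add(323453, Add(-126380, Mul(-1, -105985))), Add(176306, Function('z')(212))) = Mul(Add(323453, Add(-126380, Mul(-1, -105985))), Add(176306, Add(1, Mul(2, 212)))) = Mul(Add(323453, Add(-126380, 105985)), Add(176306, Add(1, 424))) = Mul(Add(323453, -20395), Add(176306, 425)) = Mul(303058, 176731) = 53559743398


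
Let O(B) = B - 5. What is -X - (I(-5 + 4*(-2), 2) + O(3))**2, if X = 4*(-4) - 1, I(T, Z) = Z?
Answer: 17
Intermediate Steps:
O(B) = -5 + B
X = -17 (X = -16 - 1 = -17)
-X - (I(-5 + 4*(-2), 2) + O(3))**2 = -1*(-17) - (2 + (-5 + 3))**2 = 17 - (2 - 2)**2 = 17 - 1*0**2 = 17 - 1*0 = 17 + 0 = 17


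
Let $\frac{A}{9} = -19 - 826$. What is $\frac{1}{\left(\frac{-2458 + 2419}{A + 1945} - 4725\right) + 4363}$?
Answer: $- \frac{5660}{2048881} \approx -0.0027625$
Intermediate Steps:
$A = -7605$ ($A = 9 \left(-19 - 826\right) = 9 \left(-845\right) = -7605$)
$\frac{1}{\left(\frac{-2458 + 2419}{A + 1945} - 4725\right) + 4363} = \frac{1}{\left(\frac{-2458 + 2419}{-7605 + 1945} - 4725\right) + 4363} = \frac{1}{\left(- \frac{39}{-5660} - 4725\right) + 4363} = \frac{1}{\left(\left(-39\right) \left(- \frac{1}{5660}\right) - 4725\right) + 4363} = \frac{1}{\left(\frac{39}{5660} - 4725\right) + 4363} = \frac{1}{- \frac{26743461}{5660} + 4363} = \frac{1}{- \frac{2048881}{5660}} = - \frac{5660}{2048881}$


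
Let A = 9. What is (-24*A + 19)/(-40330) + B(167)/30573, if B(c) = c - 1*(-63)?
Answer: 15298781/1233009090 ≈ 0.012408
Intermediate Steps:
B(c) = 63 + c (B(c) = c + 63 = 63 + c)
(-24*A + 19)/(-40330) + B(167)/30573 = (-24*9 + 19)/(-40330) + (63 + 167)/30573 = (-216 + 19)*(-1/40330) + 230*(1/30573) = -197*(-1/40330) + 230/30573 = 197/40330 + 230/30573 = 15298781/1233009090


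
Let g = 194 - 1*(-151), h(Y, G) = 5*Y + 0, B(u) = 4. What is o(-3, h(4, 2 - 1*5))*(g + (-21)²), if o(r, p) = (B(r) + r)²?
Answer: 786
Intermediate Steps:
h(Y, G) = 5*Y
o(r, p) = (4 + r)²
g = 345 (g = 194 + 151 = 345)
o(-3, h(4, 2 - 1*5))*(g + (-21)²) = (4 - 3)²*(345 + (-21)²) = 1²*(345 + 441) = 1*786 = 786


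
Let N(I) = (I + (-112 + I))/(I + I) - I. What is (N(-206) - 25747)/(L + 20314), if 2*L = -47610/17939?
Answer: -47190189888/37532071223 ≈ -1.2573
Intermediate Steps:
L = -23805/17939 (L = (-47610/17939)/2 = (-47610*1/17939)/2 = (1/2)*(-47610/17939) = -23805/17939 ≈ -1.3270)
N(I) = -I + (-112 + 2*I)/(2*I) (N(I) = (-112 + 2*I)/((2*I)) - I = (-112 + 2*I)*(1/(2*I)) - I = (-112 + 2*I)/(2*I) - I = -I + (-112 + 2*I)/(2*I))
(N(-206) - 25747)/(L + 20314) = ((1 - 1*(-206) - 56/(-206)) - 25747)/(-23805/17939 + 20314) = ((1 + 206 - 56*(-1/206)) - 25747)/(364389041/17939) = ((1 + 206 + 28/103) - 25747)*(17939/364389041) = (21349/103 - 25747)*(17939/364389041) = -2630592/103*17939/364389041 = -47190189888/37532071223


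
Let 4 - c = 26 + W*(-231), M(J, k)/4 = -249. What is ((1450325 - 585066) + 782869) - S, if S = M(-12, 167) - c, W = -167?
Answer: 1610525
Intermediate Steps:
M(J, k) = -996 (M(J, k) = 4*(-249) = -996)
c = -38599 (c = 4 - (26 - 167*(-231)) = 4 - (26 + 38577) = 4 - 1*38603 = 4 - 38603 = -38599)
S = 37603 (S = -996 - 1*(-38599) = -996 + 38599 = 37603)
((1450325 - 585066) + 782869) - S = ((1450325 - 585066) + 782869) - 1*37603 = (865259 + 782869) - 37603 = 1648128 - 37603 = 1610525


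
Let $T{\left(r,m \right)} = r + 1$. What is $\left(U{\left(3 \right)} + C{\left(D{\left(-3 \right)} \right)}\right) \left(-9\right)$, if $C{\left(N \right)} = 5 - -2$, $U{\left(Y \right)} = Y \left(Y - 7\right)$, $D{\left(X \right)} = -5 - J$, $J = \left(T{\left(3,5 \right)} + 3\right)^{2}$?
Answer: $45$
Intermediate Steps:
$T{\left(r,m \right)} = 1 + r$
$J = 49$ ($J = \left(\left(1 + 3\right) + 3\right)^{2} = \left(4 + 3\right)^{2} = 7^{2} = 49$)
$D{\left(X \right)} = -54$ ($D{\left(X \right)} = -5 - 49 = -54$)
$U{\left(Y \right)} = Y \left(-7 + Y\right)$
$C{\left(N \right)} = 7$ ($C{\left(N \right)} = 5 + 2 = 7$)
$\left(U{\left(3 \right)} + C{\left(D{\left(-3 \right)} \right)}\right) \left(-9\right) = \left(3 \left(-7 + 3\right) + 7\right) \left(-9\right) = \left(3 \left(-4\right) + 7\right) \left(-9\right) = \left(-12 + 7\right) \left(-9\right) = \left(-5\right) \left(-9\right) = 45$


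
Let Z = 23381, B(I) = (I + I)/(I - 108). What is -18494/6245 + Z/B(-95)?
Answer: 1185495927/47462 ≈ 24978.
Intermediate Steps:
B(I) = 2*I/(-108 + I) (B(I) = (2*I)/(-108 + I) = 2*I/(-108 + I))
-18494/6245 + Z/B(-95) = -18494/6245 + 23381/((2*(-95)/(-108 - 95))) = -18494*1/6245 + 23381/((2*(-95)/(-203))) = -18494/6245 + 23381/((2*(-95)*(-1/203))) = -18494/6245 + 23381/(190/203) = -18494/6245 + 23381*(203/190) = -18494/6245 + 4746343/190 = 1185495927/47462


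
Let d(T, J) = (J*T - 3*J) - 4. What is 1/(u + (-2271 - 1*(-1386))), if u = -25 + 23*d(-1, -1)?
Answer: -1/910 ≈ -0.0010989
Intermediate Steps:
d(T, J) = -4 - 3*J + J*T (d(T, J) = (-3*J + J*T) - 4 = -4 - 3*J + J*T)
u = -25 (u = -25 + 23*(-4 - 3*(-1) - 1*(-1)) = -25 + 23*(-4 + 3 + 1) = -25 + 23*0 = -25 + 0 = -25)
1/(u + (-2271 - 1*(-1386))) = 1/(-25 + (-2271 - 1*(-1386))) = 1/(-25 + (-2271 + 1386)) = 1/(-25 - 885) = 1/(-910) = -1/910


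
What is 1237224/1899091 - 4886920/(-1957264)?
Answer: 1462784973107/464627805878 ≈ 3.1483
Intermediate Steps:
1237224/1899091 - 4886920/(-1957264) = 1237224*(1/1899091) - 4886920*(-1/1957264) = 1237224/1899091 + 610865/244658 = 1462784973107/464627805878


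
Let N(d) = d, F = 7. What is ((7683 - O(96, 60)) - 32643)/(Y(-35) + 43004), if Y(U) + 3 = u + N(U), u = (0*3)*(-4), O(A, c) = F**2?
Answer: -25009/42966 ≈ -0.58206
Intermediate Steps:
O(A, c) = 49 (O(A, c) = 7**2 = 49)
u = 0 (u = 0*(-4) = 0)
Y(U) = -3 + U (Y(U) = -3 + (0 + U) = -3 + U)
((7683 - O(96, 60)) - 32643)/(Y(-35) + 43004) = ((7683 - 1*49) - 32643)/((-3 - 35) + 43004) = ((7683 - 49) - 32643)/(-38 + 43004) = (7634 - 32643)/42966 = -25009*1/42966 = -25009/42966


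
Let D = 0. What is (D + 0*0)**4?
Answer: 0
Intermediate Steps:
(D + 0*0)**4 = (0 + 0*0)**4 = (0 + 0)**4 = 0**4 = 0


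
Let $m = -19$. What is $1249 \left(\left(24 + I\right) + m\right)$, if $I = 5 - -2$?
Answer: $14988$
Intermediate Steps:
$I = 7$ ($I = 5 + 2 = 7$)
$1249 \left(\left(24 + I\right) + m\right) = 1249 \left(\left(24 + 7\right) - 19\right) = 1249 \left(31 - 19\right) = 1249 \cdot 12 = 14988$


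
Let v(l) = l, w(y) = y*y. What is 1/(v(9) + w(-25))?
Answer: 1/634 ≈ 0.0015773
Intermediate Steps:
w(y) = y²
1/(v(9) + w(-25)) = 1/(9 + (-25)²) = 1/(9 + 625) = 1/634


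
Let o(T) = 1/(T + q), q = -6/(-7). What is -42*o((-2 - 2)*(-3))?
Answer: -49/15 ≈ -3.2667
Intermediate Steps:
q = 6/7 (q = -6*(-⅐) = 6/7 ≈ 0.85714)
o(T) = 1/(6/7 + T) (o(T) = 1/(T + 6/7) = 1/(6/7 + T))
-42*o((-2 - 2)*(-3)) = -294/(6 + 7*((-2 - 2)*(-3))) = -294/(6 + 7*(-4*(-3))) = -294/(6 + 7*12) = -294/(6 + 84) = -294/90 = -42*7/90 = -49/15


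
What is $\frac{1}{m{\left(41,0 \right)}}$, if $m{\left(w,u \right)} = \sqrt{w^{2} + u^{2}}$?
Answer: $\frac{1}{41} \approx 0.02439$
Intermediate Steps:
$m{\left(w,u \right)} = \sqrt{u^{2} + w^{2}}$
$\frac{1}{m{\left(41,0 \right)}} = \frac{1}{\sqrt{0^{2} + 41^{2}}} = \frac{1}{\sqrt{0 + 1681}} = \frac{1}{\sqrt{1681}} = \frac{1}{41}$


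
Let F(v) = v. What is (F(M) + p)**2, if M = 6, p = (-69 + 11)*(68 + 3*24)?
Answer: 65836996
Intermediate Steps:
p = -8120 (p = -58*(68 + 72) = -58*140 = -8120)
(F(M) + p)**2 = (6 - 8120)**2 = (-8114)**2 = 65836996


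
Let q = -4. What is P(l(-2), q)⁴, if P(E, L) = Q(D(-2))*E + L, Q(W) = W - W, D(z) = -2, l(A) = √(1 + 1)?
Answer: 256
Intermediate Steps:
l(A) = √2
Q(W) = 0
P(E, L) = L (P(E, L) = 0*E + L = 0 + L = L)
P(l(-2), q)⁴ = (-4)⁴ = 256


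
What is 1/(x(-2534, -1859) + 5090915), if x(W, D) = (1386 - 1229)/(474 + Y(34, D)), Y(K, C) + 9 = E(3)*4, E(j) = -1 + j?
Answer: 473/2408002952 ≈ 1.9643e-7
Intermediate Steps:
Y(K, C) = -1 (Y(K, C) = -9 + (-1 + 3)*4 = -9 + 2*4 = -9 + 8 = -1)
x(W, D) = 157/473 (x(W, D) = (1386 - 1229)/(474 - 1) = 157/473)
1/(x(-2534, -1859) + 5090915) = 1/(157/473 + 5090915) = 1/(2408002952/473) = 473/2408002952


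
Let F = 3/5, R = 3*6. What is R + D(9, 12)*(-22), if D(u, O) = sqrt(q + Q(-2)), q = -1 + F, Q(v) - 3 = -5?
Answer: 18 - 44*I*sqrt(15)/5 ≈ 18.0 - 34.082*I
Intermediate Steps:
R = 18
F = 3/5 (F = 3*(1/5) = 3/5 ≈ 0.60000)
Q(v) = -2 (Q(v) = 3 - 5 = -2)
q = -2/5 (q = -1 + 3/5 = -2/5 ≈ -0.40000)
D(u, O) = 2*I*sqrt(15)/5 (D(u, O) = sqrt(-2/5 - 2) = sqrt(-12/5) = 2*I*sqrt(15)/5)
R + D(9, 12)*(-22) = 18 + (2*I*sqrt(15)/5)*(-22) = 18 - 44*I*sqrt(15)/5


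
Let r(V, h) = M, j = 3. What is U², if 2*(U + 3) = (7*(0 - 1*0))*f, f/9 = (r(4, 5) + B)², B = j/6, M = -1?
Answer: 9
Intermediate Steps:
r(V, h) = -1
B = ½ (B = 3/6 = 3*(⅙) = ½ ≈ 0.50000)
f = 9/4 (f = 9*(-1 + ½)² = 9*(-½)² = 9*(¼) = 9/4 ≈ 2.2500)
U = -3 (U = -3 + ((7*(0 - 1*0))*(9/4))/2 = -3 + ((7*(0 + 0))*(9/4))/2 = -3 + ((7*0)*(9/4))/2 = -3 + (0*(9/4))/2 = -3 + (½)*0 = -3 + 0 = -3)
U² = (-3)² = 9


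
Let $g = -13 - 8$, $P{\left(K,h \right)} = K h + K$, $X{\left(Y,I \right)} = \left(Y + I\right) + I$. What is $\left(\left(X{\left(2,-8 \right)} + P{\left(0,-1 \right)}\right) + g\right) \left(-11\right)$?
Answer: $385$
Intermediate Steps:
$X{\left(Y,I \right)} = Y + 2 I$ ($X{\left(Y,I \right)} = \left(I + Y\right) + I = Y + 2 I$)
$P{\left(K,h \right)} = K + K h$
$g = -21$
$\left(\left(X{\left(2,-8 \right)} + P{\left(0,-1 \right)}\right) + g\right) \left(-11\right) = \left(\left(\left(2 + 2 \left(-8\right)\right) + 0 \left(1 - 1\right)\right) - 21\right) \left(-11\right) = \left(\left(\left(2 - 16\right) + 0 \cdot 0\right) - 21\right) \left(-11\right) = \left(\left(-14 + 0\right) - 21\right) \left(-11\right) = \left(-14 - 21\right) \left(-11\right) = \left(-35\right) \left(-11\right) = 385$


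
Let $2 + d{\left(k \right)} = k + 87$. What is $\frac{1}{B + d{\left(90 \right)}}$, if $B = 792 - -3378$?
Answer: $\frac{1}{4345} \approx 0.00023015$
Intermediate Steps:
$d{\left(k \right)} = 85 + k$ ($d{\left(k \right)} = -2 + \left(k + 87\right) = -2 + \left(87 + k\right) = 85 + k$)
$B = 4170$ ($B = 792 + 3378 = 4170$)
$\frac{1}{B + d{\left(90 \right)}} = \frac{1}{4170 + \left(85 + 90\right)} = \frac{1}{4170 + 175} = \frac{1}{4345}$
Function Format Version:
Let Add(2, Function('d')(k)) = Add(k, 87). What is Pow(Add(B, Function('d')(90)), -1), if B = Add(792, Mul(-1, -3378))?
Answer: Rational(1, 4345) ≈ 0.00023015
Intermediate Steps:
Function('d')(k) = Add(85, k) (Function('d')(k) = Add(-2, Add(k, 87)) = Add(-2, Add(87, k)) = Add(85, k))
B = 4170 (B = Add(792, 3378) = 4170)
Pow(Add(B, Function('d')(90)), -1) = Pow(Add(4170, Add(85, 90)), -1) = Pow(Add(4170, 175), -1) = Pow(4345, -1) = Rational(1, 4345)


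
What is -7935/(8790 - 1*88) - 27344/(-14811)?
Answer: 120422203/128885322 ≈ 0.93434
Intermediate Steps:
-7935/(8790 - 1*88) - 27344/(-14811) = -7935/(8790 - 88) - 27344*(-1/14811) = -7935/8702 + 27344/14811 = 120422203/128885322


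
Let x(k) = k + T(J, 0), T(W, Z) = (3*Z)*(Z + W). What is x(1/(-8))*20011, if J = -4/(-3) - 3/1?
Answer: -20011/8 ≈ -2501.4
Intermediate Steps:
J = -5/3 (J = -4*(-⅓) - 3*1 = 4/3 - 3 = -5/3 ≈ -1.6667)
T(W, Z) = 3*Z*(W + Z) (T(W, Z) = (3*Z)*(W + Z) = 3*Z*(W + Z))
x(k) = k (x(k) = k + 3*0*(-5/3 + 0) = k + 3*0*(-5/3) = k + 0 = k)
x(1/(-8))*20011 = 20011/(-8) = -⅛*20011 = -20011/8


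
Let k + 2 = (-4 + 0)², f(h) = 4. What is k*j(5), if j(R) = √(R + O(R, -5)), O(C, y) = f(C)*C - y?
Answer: 14*√30 ≈ 76.681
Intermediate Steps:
O(C, y) = -y + 4*C (O(C, y) = 4*C - y = -y + 4*C)
k = 14 (k = -2 + (-4 + 0)² = -2 + (-4)² = -2 + 16 = 14)
j(R) = √(5 + 5*R) (j(R) = √(R + (-1*(-5) + 4*R)) = √(R + (5 + 4*R)) = √(5 + 5*R))
k*j(5) = 14*√(5 + 5*5) = 14*√(5 + 25) = 14*√30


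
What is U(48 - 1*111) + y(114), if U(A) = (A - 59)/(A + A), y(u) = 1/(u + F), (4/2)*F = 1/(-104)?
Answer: 1459475/1493793 ≈ 0.97703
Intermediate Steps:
F = -1/208 (F = (½)/(-104) = (½)*(-1/104) = -1/208 ≈ -0.0048077)
y(u) = 1/(-1/208 + u) (y(u) = 1/(u - 1/208) = 1/(-1/208 + u))
U(A) = (-59 + A)/(2*A) (U(A) = (-59 + A)/((2*A)) = (-59 + A)*(1/(2*A)) = (-59 + A)/(2*A))
U(48 - 1*111) + y(114) = (-59 + (48 - 1*111))/(2*(48 - 1*111)) + 208/(-1 + 208*114) = (-59 + (48 - 111))/(2*(48 - 111)) + 208/(-1 + 23712) = (½)*(-59 - 63)/(-63) + 208/23711 = (½)*(-1/63)*(-122) + 208*(1/23711) = 61/63 + 208/23711 = 1459475/1493793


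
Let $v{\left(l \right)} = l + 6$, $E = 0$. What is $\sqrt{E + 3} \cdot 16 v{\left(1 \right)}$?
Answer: $112 \sqrt{3} \approx 193.99$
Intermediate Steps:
$v{\left(l \right)} = 6 + l$
$\sqrt{E + 3} \cdot 16 v{\left(1 \right)} = \sqrt{0 + 3} \cdot 16 \left(6 + 1\right) = \sqrt{3} \cdot 16 \cdot 7 = 16 \sqrt{3} \cdot 7 = 112 \sqrt{3}$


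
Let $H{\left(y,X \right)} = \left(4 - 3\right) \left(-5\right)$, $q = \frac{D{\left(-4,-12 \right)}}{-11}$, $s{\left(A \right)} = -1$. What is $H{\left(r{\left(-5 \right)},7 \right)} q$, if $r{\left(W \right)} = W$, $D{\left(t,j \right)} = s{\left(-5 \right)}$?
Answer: $- \frac{5}{11} \approx -0.45455$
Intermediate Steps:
$D{\left(t,j \right)} = -1$
$q = \frac{1}{11}$ ($q = - \frac{1}{-11} = \left(-1\right) \left(- \frac{1}{11}\right) = \frac{1}{11} \approx 0.090909$)
$H{\left(y,X \right)} = -5$ ($H{\left(y,X \right)} = 1 \left(-5\right) = -5$)
$H{\left(r{\left(-5 \right)},7 \right)} q = \left(-5\right) \frac{1}{11} = - \frac{5}{11}$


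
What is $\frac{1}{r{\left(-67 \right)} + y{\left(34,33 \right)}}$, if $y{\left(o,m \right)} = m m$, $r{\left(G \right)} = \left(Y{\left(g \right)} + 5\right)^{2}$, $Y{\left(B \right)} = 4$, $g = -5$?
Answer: $\frac{1}{1170} \approx 0.0008547$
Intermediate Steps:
$r{\left(G \right)} = 81$ ($r{\left(G \right)} = \left(4 + 5\right)^{2} = 9^{2} = 81$)
$y{\left(o,m \right)} = m^{2}$
$\frac{1}{r{\left(-67 \right)} + y{\left(34,33 \right)}} = \frac{1}{81 + 33^{2}} = \frac{1}{81 + 1089} = \frac{1}{1170}$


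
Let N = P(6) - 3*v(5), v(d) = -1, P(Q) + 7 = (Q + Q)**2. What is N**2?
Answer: 19600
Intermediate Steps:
P(Q) = -7 + 4*Q**2 (P(Q) = -7 + (Q + Q)**2 = -7 + (2*Q)**2 = -7 + 4*Q**2)
N = 140 (N = (-7 + 4*6**2) - 3*(-1) = (-7 + 4*36) + 3 = (-7 + 144) + 3 = 137 + 3 = 140)
N**2 = 140**2 = 19600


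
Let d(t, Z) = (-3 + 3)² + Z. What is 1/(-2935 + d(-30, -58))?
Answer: -1/2993 ≈ -0.00033411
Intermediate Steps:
d(t, Z) = Z (d(t, Z) = 0² + Z = 0 + Z = Z)
1/(-2935 + d(-30, -58)) = 1/(-2935 - 58) = 1/(-2993) = -1/2993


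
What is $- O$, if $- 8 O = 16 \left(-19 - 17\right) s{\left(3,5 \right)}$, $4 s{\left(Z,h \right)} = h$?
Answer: $-90$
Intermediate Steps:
$s{\left(Z,h \right)} = \frac{h}{4}$
$O = 90$ ($O = - \frac{16 \left(-19 - 17\right) \frac{1}{4} \cdot 5}{8} = - \frac{16 \left(-19 - 17\right) \frac{5}{4}}{8} = - \frac{16 \left(-36\right) \frac{5}{4}}{8} = - \frac{\left(-576\right) \frac{5}{4}}{8} = \left(- \frac{1}{8}\right) \left(-720\right) = 90$)
$- O = \left(-1\right) 90 = -90$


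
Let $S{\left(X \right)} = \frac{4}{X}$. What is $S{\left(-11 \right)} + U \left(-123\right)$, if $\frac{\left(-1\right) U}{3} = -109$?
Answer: $- \frac{442435}{11} \approx -40221.0$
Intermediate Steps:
$U = 327$ ($U = \left(-3\right) \left(-109\right) = 327$)
$S{\left(-11 \right)} + U \left(-123\right) = \frac{4}{-11} + 327 \left(-123\right) = 4 \left(- \frac{1}{11}\right) - 40221 = - \frac{4}{11} - 40221 = - \frac{442435}{11}$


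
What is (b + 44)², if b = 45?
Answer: 7921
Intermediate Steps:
(b + 44)² = (45 + 44)² = 89² = 7921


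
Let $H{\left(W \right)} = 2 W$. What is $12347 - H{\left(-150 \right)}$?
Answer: $12647$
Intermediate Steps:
$12347 - H{\left(-150 \right)} = 12347 - 2 \left(-150\right) = 12347 - -300 = 12347 + 300 = 12647$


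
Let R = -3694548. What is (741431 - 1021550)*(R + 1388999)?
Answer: 645828080331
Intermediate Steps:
(741431 - 1021550)*(R + 1388999) = (741431 - 1021550)*(-3694548 + 1388999) = -280119*(-2305549) = 645828080331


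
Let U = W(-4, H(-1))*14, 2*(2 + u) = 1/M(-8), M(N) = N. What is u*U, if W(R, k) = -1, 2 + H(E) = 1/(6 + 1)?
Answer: 231/8 ≈ 28.875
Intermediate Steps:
H(E) = -13/7 (H(E) = -2 + 1/(6 + 1) = -2 + 1/7 = -13/7)
u = -33/16 (u = -2 + (1/2)/(-8) = -2 + (1/2)*(-1/8) = -2 - 1/16 = -33/16 ≈ -2.0625)
U = -14 (U = -1*14 = -14)
u*U = -33/16*(-14) = 231/8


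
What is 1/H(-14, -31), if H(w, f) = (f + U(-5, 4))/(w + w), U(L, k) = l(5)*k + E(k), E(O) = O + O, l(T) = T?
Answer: 28/3 ≈ 9.3333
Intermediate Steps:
E(O) = 2*O
U(L, k) = 7*k (U(L, k) = 5*k + 2*k = 7*k)
H(w, f) = (28 + f)/(2*w) (H(w, f) = (f + 7*4)/(w + w) = (f + 28)/((2*w)) = (28 + f)*(1/(2*w)) = (28 + f)/(2*w))
1/H(-14, -31) = 1/((1/2)*(28 - 31)/(-14)) = 1/((1/2)*(-1/14)*(-3)) = 1/(3/28) = 28/3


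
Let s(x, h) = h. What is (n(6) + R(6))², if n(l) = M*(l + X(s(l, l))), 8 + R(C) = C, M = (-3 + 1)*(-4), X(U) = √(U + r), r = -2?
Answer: 3844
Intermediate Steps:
X(U) = √(-2 + U) (X(U) = √(U - 2) = √(-2 + U))
M = 8 (M = -2*(-4) = 8)
R(C) = -8 + C
n(l) = 8*l + 8*√(-2 + l) (n(l) = 8*(l + √(-2 + l)) = 8*l + 8*√(-2 + l))
(n(6) + R(6))² = ((8*6 + 8*√(-2 + 6)) + (-8 + 6))² = ((48 + 8*√4) - 2)² = ((48 + 8*2) - 2)² = ((48 + 16) - 2)² = (64 - 2)² = 62² = 3844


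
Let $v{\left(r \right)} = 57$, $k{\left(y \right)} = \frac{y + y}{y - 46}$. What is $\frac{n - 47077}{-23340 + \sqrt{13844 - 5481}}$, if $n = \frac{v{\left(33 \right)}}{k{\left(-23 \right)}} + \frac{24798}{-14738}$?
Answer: $\frac{8082473076750}{4014242389453} + \frac{692585525 \sqrt{8363}}{8028484778906} \approx 2.0213$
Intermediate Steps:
$k{\left(y \right)} = \frac{2 y}{-46 + y}$
$n = \frac{1235301}{14738}$ ($n = \frac{57}{2 \left(-23\right) \frac{1}{-46 - 23}} + \frac{24798}{-14738} = \frac{57}{2 \left(-23\right) \frac{1}{-69}} + 24798 \left(- \frac{1}{14738}\right) = \frac{57}{2 \left(-23\right) \left(- \frac{1}{69}\right)} - \frac{12399}{7369} = \frac{57}{\frac{2}{3}} - \frac{12399}{7369} = 57 \cdot \frac{3}{2} - \frac{12399}{7369} = \frac{171}{2} - \frac{12399}{7369} = \frac{1235301}{14738} \approx 83.817$)
$\frac{n - 47077}{-23340 + \sqrt{13844 - 5481}} = \frac{\frac{1235301}{14738} - 47077}{-23340 + \sqrt{13844 - 5481}} = - \frac{692585525}{14738 \left(-23340 + \sqrt{8363}\right)}$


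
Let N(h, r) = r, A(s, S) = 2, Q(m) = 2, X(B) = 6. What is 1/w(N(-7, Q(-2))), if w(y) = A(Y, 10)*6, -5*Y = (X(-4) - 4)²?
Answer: 1/12 ≈ 0.083333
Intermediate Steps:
Y = -⅘ (Y = -(6 - 4)²/5 = -⅕*2² = -⅕*4 = -⅘ ≈ -0.80000)
w(y) = 12 (w(y) = 2*6 = 12)
1/w(N(-7, Q(-2))) = 1/12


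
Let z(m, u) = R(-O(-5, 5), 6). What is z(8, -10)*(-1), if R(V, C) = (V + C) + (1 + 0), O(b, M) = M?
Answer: -2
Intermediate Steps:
R(V, C) = 1 + C + V (R(V, C) = (C + V) + 1 = 1 + C + V)
z(m, u) = 2 (z(m, u) = 1 + 6 - 1*5 = 1 + 6 - 5 = 2)
z(8, -10)*(-1) = 2*(-1) = -2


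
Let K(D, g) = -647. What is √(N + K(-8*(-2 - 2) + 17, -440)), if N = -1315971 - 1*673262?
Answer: 2*I*√497470 ≈ 1410.6*I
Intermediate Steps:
N = -1989233 (N = -1315971 - 673262 = -1989233)
√(N + K(-8*(-2 - 2) + 17, -440)) = √(-1989233 - 647) = √(-1989880) = 2*I*√497470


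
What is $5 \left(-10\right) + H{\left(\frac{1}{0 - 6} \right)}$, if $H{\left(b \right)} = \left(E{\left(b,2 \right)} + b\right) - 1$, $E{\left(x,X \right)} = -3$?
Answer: $- \frac{325}{6} \approx -54.167$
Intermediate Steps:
$H{\left(b \right)} = -4 + b$ ($H{\left(b \right)} = \left(-3 + b\right) - 1 = -4 + b$)
$5 \left(-10\right) + H{\left(\frac{1}{0 - 6} \right)} = 5 \left(-10\right) - \left(4 - \frac{1}{0 - 6}\right) = -50 - \left(4 - \frac{1}{0 - 6}\right) = -50 - \left(4 - \frac{1}{-6}\right) = -50 - \frac{25}{6} = - \frac{325}{6}$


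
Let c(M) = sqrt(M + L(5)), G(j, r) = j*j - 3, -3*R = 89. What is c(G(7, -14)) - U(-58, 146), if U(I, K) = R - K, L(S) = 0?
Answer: 527/3 + sqrt(46) ≈ 182.45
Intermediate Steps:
R = -89/3 (R = -1/3*89 = -89/3 ≈ -29.667)
G(j, r) = -3 + j**2 (G(j, r) = j**2 - 3 = -3 + j**2)
c(M) = sqrt(M) (c(M) = sqrt(M + 0) = sqrt(M))
U(I, K) = -89/3 - K
c(G(7, -14)) - U(-58, 146) = sqrt(-3 + 7**2) - (-89/3 - 1*146) = sqrt(-3 + 49) - (-89/3 - 146) = sqrt(46) - 1*(-527/3) = sqrt(46) + 527/3 = 527/3 + sqrt(46)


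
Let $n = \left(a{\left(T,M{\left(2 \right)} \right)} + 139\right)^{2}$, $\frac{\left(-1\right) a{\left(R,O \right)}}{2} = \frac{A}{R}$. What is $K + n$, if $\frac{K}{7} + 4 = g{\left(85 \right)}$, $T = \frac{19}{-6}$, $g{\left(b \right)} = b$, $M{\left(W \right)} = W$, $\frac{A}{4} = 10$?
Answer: $\frac{9945328}{361} \approx 27549.0$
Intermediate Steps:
$A = 40$ ($A = 4 \cdot 10 = 40$)
$T = - \frac{19}{6}$ ($T = 19 \left(- \frac{1}{6}\right) = - \frac{19}{6} \approx -3.1667$)
$a{\left(R,O \right)} = - \frac{80}{R}$ ($a{\left(R,O \right)} = - 2 \frac{40}{R} = - \frac{80}{R}$)
$K = 567$ ($K = -28 + 7 \cdot 85 = -28 + 595 = 567$)
$n = \frac{9740641}{361}$ ($n = \left(- \frac{80}{- \frac{19}{6}} + 139\right)^{2} = \left(\left(-80\right) \left(- \frac{6}{19}\right) + 139\right)^{2} = \left(\frac{480}{19} + 139\right)^{2} = \left(\frac{3121}{19}\right)^{2} = \frac{9740641}{361} \approx 26982.0$)
$K + n = 567 + \frac{9740641}{361} = \frac{9945328}{361}$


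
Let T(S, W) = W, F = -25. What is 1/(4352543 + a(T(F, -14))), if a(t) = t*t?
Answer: 1/4352739 ≈ 2.2974e-7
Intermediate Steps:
a(t) = t**2
1/(4352543 + a(T(F, -14))) = 1/(4352543 + (-14)**2) = 1/(4352543 + 196) = 1/4352739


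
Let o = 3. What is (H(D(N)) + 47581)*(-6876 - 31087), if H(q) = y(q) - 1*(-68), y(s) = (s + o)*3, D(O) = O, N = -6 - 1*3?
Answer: -1808215653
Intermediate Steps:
N = -9 (N = -6 - 3 = -9)
y(s) = 9 + 3*s (y(s) = (s + 3)*3 = (3 + s)*3 = 9 + 3*s)
H(q) = 77 + 3*q (H(q) = (9 + 3*q) - 1*(-68) = (9 + 3*q) + 68 = 77 + 3*q)
(H(D(N)) + 47581)*(-6876 - 31087) = ((77 + 3*(-9)) + 47581)*(-6876 - 31087) = ((77 - 27) + 47581)*(-37963) = (50 + 47581)*(-37963) = 47631*(-37963) = -1808215653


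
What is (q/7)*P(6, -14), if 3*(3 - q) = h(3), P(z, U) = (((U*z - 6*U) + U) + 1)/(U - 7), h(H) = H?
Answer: 26/147 ≈ 0.17687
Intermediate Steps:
P(z, U) = (1 - 5*U + U*z)/(-7 + U) (P(z, U) = (((-6*U + U*z) + U) + 1)/(-7 + U) = ((-5*U + U*z) + 1)/(-7 + U) = (1 - 5*U + U*z)/(-7 + U))
q = 2 (q = 3 - 1/3*3 = 3 - 1 = 2)
(q/7)*P(6, -14) = (2/7)*((1 - 5*(-14) - 14*6)/(-7 - 14)) = (2*(1/7))*((1 + 70 - 84)/(-21)) = 2*(-1/21*(-13))/7 = (2/7)*(13/21) = 26/147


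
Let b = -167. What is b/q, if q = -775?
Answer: 167/775 ≈ 0.21548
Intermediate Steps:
b/q = -167/(-775) = -167*(-1/775) = 167/775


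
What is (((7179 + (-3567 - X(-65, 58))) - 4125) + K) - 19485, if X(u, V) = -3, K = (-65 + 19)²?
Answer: -17879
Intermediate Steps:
K = 2116 (K = (-46)² = 2116)
(((7179 + (-3567 - X(-65, 58))) - 4125) + K) - 19485 = (((7179 + (-3567 - 1*(-3))) - 4125) + 2116) - 19485 = (((7179 + (-3567 + 3)) - 4125) + 2116) - 19485 = (((7179 - 3564) - 4125) + 2116) - 19485 = ((3615 - 4125) + 2116) - 19485 = (-510 + 2116) - 19485 = 1606 - 19485 = -17879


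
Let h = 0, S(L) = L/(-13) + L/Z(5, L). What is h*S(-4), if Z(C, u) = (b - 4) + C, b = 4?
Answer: 0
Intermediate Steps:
Z(C, u) = C (Z(C, u) = (4 - 4) + C = 0 + C = C)
S(L) = 8*L/65 (S(L) = L/(-13) + L/5 = L*(-1/13) + L*(1/5) = -L/13 + L/5 = 8*L/65)
h*S(-4) = 0*((8/65)*(-4)) = 0*(-32/65) = 0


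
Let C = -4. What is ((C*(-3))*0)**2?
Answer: 0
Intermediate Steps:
((C*(-3))*0)**2 = (-4*(-3)*0)**2 = (12*0)**2 = 0**2 = 0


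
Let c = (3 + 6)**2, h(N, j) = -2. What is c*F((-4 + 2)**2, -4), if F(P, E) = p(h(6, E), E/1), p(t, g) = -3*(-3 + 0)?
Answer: 729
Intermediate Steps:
p(t, g) = 9 (p(t, g) = -3*(-3) = 9)
F(P, E) = 9
c = 81 (c = 9**2 = 81)
c*F((-4 + 2)**2, -4) = 81*9 = 729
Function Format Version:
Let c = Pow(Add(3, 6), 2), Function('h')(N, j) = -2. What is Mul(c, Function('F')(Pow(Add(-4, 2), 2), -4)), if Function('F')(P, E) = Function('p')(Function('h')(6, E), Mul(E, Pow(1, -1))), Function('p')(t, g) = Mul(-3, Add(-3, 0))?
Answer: 729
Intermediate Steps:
Function('p')(t, g) = 9 (Function('p')(t, g) = Mul(-3, -3) = 9)
Function('F')(P, E) = 9
c = 81 (c = Pow(9, 2) = 81)
Mul(c, Function('F')(Pow(Add(-4, 2), 2), -4)) = Mul(81, 9) = 729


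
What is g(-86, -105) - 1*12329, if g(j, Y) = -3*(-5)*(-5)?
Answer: -12404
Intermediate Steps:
g(j, Y) = -75 (g(j, Y) = 15*(-5) = -75)
g(-86, -105) - 1*12329 = -75 - 1*12329 = -75 - 12329 = -12404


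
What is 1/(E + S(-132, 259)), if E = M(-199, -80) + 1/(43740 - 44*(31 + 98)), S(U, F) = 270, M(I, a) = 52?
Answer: 38064/12256609 ≈ 0.0031056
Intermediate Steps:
E = 1979329/38064 (E = 52 + 1/(43740 - 44*(31 + 98)) = 52 + 1/(43740 - 44*129) = 52 + 1/(43740 - 5676) = 52 + 1/38064 = 1979329/38064 ≈ 52.000)
1/(E + S(-132, 259)) = 1/(1979329/38064 + 270) = 1/(12256609/38064) = 38064/12256609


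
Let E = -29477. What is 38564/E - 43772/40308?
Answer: -711176239/297039729 ≈ -2.3942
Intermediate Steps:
38564/E - 43772/40308 = 38564/(-29477) - 43772/40308 = 38564*(-1/29477) - 43772*1/40308 = -38564/29477 - 10943/10077 = -711176239/297039729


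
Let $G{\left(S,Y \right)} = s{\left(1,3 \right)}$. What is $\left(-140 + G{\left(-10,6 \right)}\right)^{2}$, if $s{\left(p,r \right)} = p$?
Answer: $19321$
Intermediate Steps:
$G{\left(S,Y \right)} = 1$
$\left(-140 + G{\left(-10,6 \right)}\right)^{2} = \left(-140 + 1\right)^{2} = \left(-139\right)^{2} = 19321$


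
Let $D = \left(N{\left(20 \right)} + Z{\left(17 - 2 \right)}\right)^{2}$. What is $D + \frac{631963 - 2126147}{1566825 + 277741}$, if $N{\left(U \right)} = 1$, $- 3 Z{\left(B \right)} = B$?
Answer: $\frac{14009436}{922283} \approx 15.19$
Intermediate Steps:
$Z{\left(B \right)} = - \frac{B}{3}$
$D = 16$ ($D = \left(1 - \frac{17 - 2}{3}\right)^{2} = \left(1 - 5\right)^{2} = \left(-4\right)^{2} = 16$)
$D + \frac{631963 - 2126147}{1566825 + 277741} = 16 + \frac{631963 - 2126147}{1566825 + 277741} = 16 - \frac{1494184}{1844566} = 16 - \frac{747092}{922283} = \frac{14009436}{922283}$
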